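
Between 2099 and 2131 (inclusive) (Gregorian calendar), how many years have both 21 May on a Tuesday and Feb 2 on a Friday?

1

Check each year's weekday for 21 May and Feb 2:
  2099: Thu/Mon  2100: Fri/Tue  2101: Sat/Wed  2102: Sun/Thu  2103: Mon/Fri  2104: Wed/Sat  2105: Thu/Mon  2106: Fri/Tue  2107: Sat/Wed  2108: Mon/Thu  2109: Tue/Sat  2110: Wed/Sun  2111: Thu/Mon  2112: Sat/Tue  …(5 more)…  2118: Sat/Wed  2119: Sun/Thu  2120: Tue/Fri ✓  2121: Wed/Sun  2122: Thu/Mon  2123: Fri/Tue  2124: Sun/Wed  2125: Mon/Fri  2126: Tue/Sat  2127: Wed/Sun  2128: Fri/Mon  2129: Sat/Wed  2130: Sun/Thu  2131: Mon/Fri
Both conditions hold in: 2120 — 1.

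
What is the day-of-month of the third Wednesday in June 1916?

June 1, 1916 is a Thursday, so the first Wednesday is the 7th.
The third Wednesday is 7 + 14 = 21.

21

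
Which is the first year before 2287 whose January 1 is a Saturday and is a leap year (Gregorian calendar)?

Jan 1 advances by 2 weekdays after a leap year and by 1 after a common year.
2287: Jan 1 is Saturday.
2286: Friday
2285: Thursday
2284: Tuesday (leap)
2283: Monday
2282: Sunday
2281: Saturday
2280: Thursday (leap)
2279: Wednesday
2278: Tuesday
2277: Monday
2276: Saturday (leap)
2276 begins on a Saturday and is a leap year.

2276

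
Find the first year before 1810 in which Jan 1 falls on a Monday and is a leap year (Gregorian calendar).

Jan 1 advances by 2 weekdays after a leap year and by 1 after a common year.
1810: Jan 1 is Monday.
1809: Sunday
1808: Friday (leap)
1807: Thursday
1806: Wednesday
1805: Tuesday
1804: Sunday (leap)
1803: Saturday
1802: Friday
1801: Thursday
1800: Wednesday
1799: Tuesday
1798: Monday
1797: Sunday
1796: Friday (leap)
1795: Thursday
1794: Wednesday
1793: Tuesday
1792: Sunday (leap)
1791: Saturday
1790: Friday
1789: Thursday
1788: Tuesday (leap)
1787: Monday
1786: Sunday
1785: Saturday
1784: Thursday (leap)
1783: Wednesday
1782: Tuesday
1781: Monday
1780: Saturday (leap)
1779: Friday
1778: Thursday
1777: Wednesday
1776: Monday (leap)
1776 begins on a Monday and is a leap year.

1776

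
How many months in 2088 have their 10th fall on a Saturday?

Check the 10th of each month of 2088: Jan 10: Sat, Feb 10: Tue, Mar 10: Wed, Apr 10: Sat, May 10: Mon, Jun 10: Thu, Jul 10: Sat, Aug 10: Tue, Sep 10: Fri, Oct 10: Sun, Nov 10: Wed, Dec 10: Fri.
Saturday occurs in January, April, July — 3 months.

3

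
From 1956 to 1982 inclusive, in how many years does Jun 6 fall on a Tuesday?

Track Jun 6's weekday year by year (advancing +1, or +2 across a Feb 29):
  1956: Wed  1957: Thu (+1)  1958: Fri (+1)  1959: Sat (+1)  1960: Mon (+2)
  1961: Tue (+1) ✓  1962: Wed (+1)  1963: Thu (+1)  1964: Sat (+2)  1965: Sun (+1)
  1966: Mon (+1)  1967: Tue (+1) ✓  1968: Thu (+2)  1969: Fri (+1)  1970: Sat (+1)
  1971: Sun (+1)  1972: Tue (+2) ✓  1973: Wed (+1)  1974: Thu (+1)  1975: Fri (+1)
  1976: Sun (+2)  1977: Mon (+1)  1978: Tue (+1) ✓  1979: Wed (+1)  1980: Fri (+2)
  1981: Sat (+1)  1982: Sun (+1)
Tuesday years: 1961, 1967, 1972, 1978 — 4 in total.

4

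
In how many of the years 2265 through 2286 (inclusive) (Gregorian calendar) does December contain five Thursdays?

9

December has 31 days; it has five Thursdays when Thursday falls among the first (month-length − 28) days — i.e. when December 1 is one of Thursday/Wednesday/Tuesday.
December 1 by year: 2265:Fri 2266:Sat 2267:Sun 2268:Tue✓ 2269:Wed✓ 2270:Thu✓ 2271:Fri 2272:Sun 2273:Mon 2274:Tue✓ 2275:Wed✓ 2276:Fri 2277:Sat 2278:Sun 2279:Mon 2280:Wed✓ 2281:Thu✓ 2282:Fri 2283:Sat 2284:Mon 2285:Tue✓ 2286:Wed✓
Years with five Thursdays: 2268, 2269, 2270, 2274, 2275, 2280, 2281, 2285, 2286 → 9.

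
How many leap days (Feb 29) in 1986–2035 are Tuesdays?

2

Leap years in 1986–2035: 12 of them.
Feb 29 weekday advances by 5 (mod 7) from one leap year to the next four years later (or differs when a century non-leap intervenes).
Leap-day weekdays: 1988:Mon 1992:Sat 1996:Thu 2000:Tue✓ 2004:Sun 2008:Fri 2012:Wed 2016:Mon 2020:Sat 2024:Thu 2028:Tue✓ 2032:Sun
Tuesday: 2000, 2028 → 2.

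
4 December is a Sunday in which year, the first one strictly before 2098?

From one year to the next, a fixed date's weekday advances by 1, or by 2 when a Feb 29 lies between the two dates.
2098: December 4 is Thursday.
2097: Wednesday (−1)
2096: Tuesday (−1)
2095: Sunday (−2)
4 December falls on a Sunday in 2095.

2095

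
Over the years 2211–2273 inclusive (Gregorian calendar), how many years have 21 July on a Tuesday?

9

Track 21 July's weekday year by year (advancing +1, or +2 across a Feb 29):
  2211: Sun  2212: Tue (+2) ✓  2213: Wed (+1)  2214: Thu (+1)  2215: Fri (+1)
  2216: Sun (+2)  2217: Mon (+1)  2218: Tue (+1) ✓  2219: Wed (+1)  2220: Fri (+2)
  2221: Sat (+1)  2222: Sun (+1)  2223: Mon (+1)  2224: Wed (+2)  … (35 more years) …
  2260: Sat (+2)  2261: Sun (+1)  2262: Mon (+1)  2263: Tue (+1) ✓  2264: Thu (+2)
  2265: Fri (+1)  2266: Sat (+1)  2267: Sun (+1)  2268: Tue (+2) ✓  2269: Wed (+1)
  2270: Thu (+1)  2271: Fri (+1)  2272: Sun (+2)  2273: Mon (+1)
Tuesday years: 2212, 2218, 2229, 2235, 2240, 2246, 2257, 2263, 2268 — 9 in total.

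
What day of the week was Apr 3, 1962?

January 1, 1962 is a Monday.
April 3 is day 93 of the year, i.e. 92 days after Jan 1.
92 mod 7 = 1, so advance 1 weekday from Monday: Tuesday.

Tuesday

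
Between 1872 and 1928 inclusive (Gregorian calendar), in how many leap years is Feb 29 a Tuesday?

2

Leap years in 1872–1928: 14 of them.
Feb 29 weekday advances by 5 (mod 7) from one leap year to the next four years later (or differs when a century non-leap intervenes).
Leap-day weekdays: 1872:Thu 1876:Tue✓ 1880:Sun 1884:Fri 1888:Wed 1892:Mon 1896:Sat 1904:Mon 1908:Sat 1912:Thu 1916:Tue✓ 1920:Sun 1924:Fri 1928:Wed
Tuesday: 1876, 1916 → 2.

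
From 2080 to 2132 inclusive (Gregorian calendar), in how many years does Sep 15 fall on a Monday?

9

Track Sep 15's weekday year by year (advancing +1, or +2 across a Feb 29):
  2080: Sun  2081: Mon (+1) ✓  2082: Tue (+1)  2083: Wed (+1)  2084: Fri (+2)
  2085: Sat (+1)  2086: Sun (+1)  2087: Mon (+1) ✓  2088: Wed (+2)  2089: Thu (+1)
  2090: Fri (+1)  2091: Sat (+1)  2092: Mon (+2) ✓  2093: Tue (+1)  … (25 more years) …
  2119: Fri (+1)  2120: Sun (+2)  2121: Mon (+1) ✓  2122: Tue (+1)  2123: Wed (+1)
  2124: Fri (+2)  2125: Sat (+1)  2126: Sun (+1)  2127: Mon (+1) ✓  2128: Wed (+2)
  2129: Thu (+1)  2130: Fri (+1)  2131: Sat (+1)  2132: Mon (+2) ✓
Monday years: 2081, 2087, 2092, 2098, 2104, 2110, 2121, 2127, 2132 — 9 in total.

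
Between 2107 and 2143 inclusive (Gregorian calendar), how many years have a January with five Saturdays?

January has 31 days; it has five Saturdays when Saturday falls among the first (month-length − 28) days — i.e. when January 1 is one of Saturday/Friday/Thursday.
January 1 by year: 2107:Sat✓ 2108:Sun 2109:Tue 2110:Wed 2111:Thu✓ 2112:Fri✓ 2113:Sun 2114:Mon 2115:Tue 2116:Wed 2117:Fri✓ 2118:Sat✓ 2119:Sun 2120:Mon 2121:Wed …(7 more)… 2129:Sat✓ 2130:Sun 2131:Mon 2132:Tue 2133:Thu✓ 2134:Fri✓ 2135:Sat✓ 2136:Sun 2137:Tue 2138:Wed 2139:Thu✓ 2140:Fri✓ 2141:Sun 2142:Mon 2143:Tue
Years with five Saturdays: 2107, 2111, 2112, 2117, 2118, 2122, 2123, 2124, 2128, 2129, 2133, 2134, 2135, 2139, 2140 → 15.

15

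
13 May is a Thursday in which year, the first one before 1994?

From one year to the next, a fixed date's weekday advances by 1, or by 2 when a Feb 29 lies between the two dates.
1994: May 13 is Friday.
1993: Thursday (−1)
13 May falls on a Thursday in 1993.

1993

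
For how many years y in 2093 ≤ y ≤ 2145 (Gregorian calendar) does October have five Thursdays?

October has 31 days; it has five Thursdays when Thursday falls among the first (month-length − 28) days — i.e. when October 1 is one of Thursday/Wednesday/Tuesday.
October 1 by year: 2093:Thu✓ 2094:Fri 2095:Sat 2096:Mon 2097:Tue✓ 2098:Wed✓ 2099:Thu✓ 2100:Fri 2101:Sat 2102:Sun 2103:Mon 2104:Wed✓ 2105:Thu✓ 2106:Fri 2107:Sat …(23 more)… 2131:Mon 2132:Wed✓ 2133:Thu✓ 2134:Fri 2135:Sat 2136:Mon 2137:Tue✓ 2138:Wed✓ 2139:Thu✓ 2140:Sat 2141:Sun 2142:Mon 2143:Tue✓ 2144:Thu✓ 2145:Fri
Years with five Thursdays: 2093, 2097, 2098, 2099, 2104, 2105, 2109, 2110, 2111, 2115, 2116, 2120, 2121, 2122, 2126, 2127, 2132, 2133, 2137, 2138, 2139, 2143, 2144 → 23.

23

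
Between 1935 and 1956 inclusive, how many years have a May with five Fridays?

May has 31 days; it has five Fridays when Friday falls among the first (month-length − 28) days — i.e. when May 1 is one of Friday/Thursday/Wednesday.
May 1 by year: 1935:Wed✓ 1936:Fri✓ 1937:Sat 1938:Sun 1939:Mon 1940:Wed✓ 1941:Thu✓ 1942:Fri✓ 1943:Sat 1944:Mon 1945:Tue 1946:Wed✓ 1947:Thu✓ 1948:Sat 1949:Sun 1950:Mon 1951:Tue 1952:Thu✓ 1953:Fri✓ 1954:Sat 1955:Sun 1956:Tue
Years with five Fridays: 1935, 1936, 1940, 1941, 1942, 1946, 1947, 1952, 1953 → 9.

9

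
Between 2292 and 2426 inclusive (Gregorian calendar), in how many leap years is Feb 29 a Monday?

6

Leap years in 2292–2426: 33 of them.
Feb 29 weekday advances by 5 (mod 7) from one leap year to the next four years later (or differs when a century non-leap intervenes).
Leap-day weekdays: 2292:Mon✓ 2296:Sat 2304:Mon✓ 2308:Sat 2312:Thu 2316:Tue 2320:Sun 2324:Fri 2328:Wed 2332:Mon✓ 2336:Sat 2340:Thu 2344:Tue …(7 more)… 2376:Sun 2380:Fri 2384:Wed 2388:Mon✓ 2392:Sat 2396:Thu 2400:Tue 2404:Sun 2408:Fri 2412:Wed 2416:Mon✓ 2420:Sat 2424:Thu
Monday: 2292, 2304, 2332, 2360, 2388, 2416 → 6.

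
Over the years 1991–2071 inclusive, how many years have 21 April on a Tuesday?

Track 21 April's weekday year by year (advancing +1, or +2 across a Feb 29):
  1991: Sun  1992: Tue (+2) ✓  1993: Wed (+1)  1994: Thu (+1)  1995: Fri (+1)
  1996: Sun (+2)  1997: Mon (+1)  1998: Tue (+1) ✓  1999: Wed (+1)  2000: Fri (+2)
  2001: Sat (+1)  2002: Sun (+1)  2003: Mon (+1)  2004: Wed (+2)  … (53 more years) …
  2058: Sun (+1)  2059: Mon (+1)  2060: Wed (+2)  2061: Thu (+1)  2062: Fri (+1)
  2063: Sat (+1)  2064: Mon (+2)  2065: Tue (+1) ✓  2066: Wed (+1)  2067: Thu (+1)
  2068: Sat (+2)  2069: Sun (+1)  2070: Mon (+1)  2071: Tue (+1) ✓
Tuesday years: 1992, 1998, 2009, 2015, 2020, 2026, 2037, 2043, 2048, 2054, 2065, 2071 — 12 in total.

12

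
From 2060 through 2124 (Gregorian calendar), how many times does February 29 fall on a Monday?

2

Leap years in 2060–2124: 16 of them.
Feb 29 weekday advances by 5 (mod 7) from one leap year to the next four years later (or differs when a century non-leap intervenes).
Leap-day weekdays: 2060:Sun 2064:Fri 2068:Wed 2072:Mon✓ 2076:Sat 2080:Thu 2084:Tue 2088:Sun 2092:Fri 2096:Wed 2104:Fri 2108:Wed 2112:Mon✓ 2116:Sat 2120:Thu 2124:Tue
Monday: 2072, 2112 → 2.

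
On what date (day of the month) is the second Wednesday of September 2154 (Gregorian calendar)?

September 1, 2154 is a Sunday, so the first Wednesday is the 4th.
The second Wednesday is 4 + 7 = 11.

11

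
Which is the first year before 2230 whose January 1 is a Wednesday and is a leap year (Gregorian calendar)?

Jan 1 advances by 2 weekdays after a leap year and by 1 after a common year.
2230: Jan 1 is Friday.
2229: Thursday
2228: Tuesday (leap)
2227: Monday
2226: Sunday
2225: Saturday
2224: Thursday (leap)
2223: Wednesday
2222: Tuesday
2221: Monday
2220: Saturday (leap)
2219: Friday
2218: Thursday
2217: Wednesday
2216: Monday (leap)
2215: Sunday
2214: Saturday
2213: Friday
2212: Wednesday (leap)
2212 begins on a Wednesday and is a leap year.

2212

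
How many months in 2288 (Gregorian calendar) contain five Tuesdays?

4

A month of length L has five Tuesdays iff its first Tuesday is on day ≤ L−28 (so day 1–3 in a 31-day month, 1–2 in a 30-day month, day 1 in a leap February).
Checking each month of 2288: Jan starts Sun (31d) ✓; Feb starts Wed (29d); Mar starts Thu (31d); Apr starts Sun (30d); May starts Tue (31d) ✓; Jun starts Fri (30d); Jul starts Sun (31d) ✓; Aug starts Wed (31d); Sep starts Sat (30d); Oct starts Mon (31d) ✓; Nov starts Thu (30d); Dec starts Sat (31d).
Five-Tuesday months: January, May, July, October → 4.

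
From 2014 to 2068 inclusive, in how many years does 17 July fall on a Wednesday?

7

Track 17 July's weekday year by year (advancing +1, or +2 across a Feb 29):
  2014: Thu  2015: Fri (+1)  2016: Sun (+2)  2017: Mon (+1)  2018: Tue (+1)
  2019: Wed (+1) ✓  2020: Fri (+2)  2021: Sat (+1)  2022: Sun (+1)  2023: Mon (+1)
  2024: Wed (+2) ✓  2025: Thu (+1)  2026: Fri (+1)  2027: Sat (+1)  … (27 more years) …
  2055: Sat (+1)  2056: Mon (+2)  2057: Tue (+1)  2058: Wed (+1) ✓  2059: Thu (+1)
  2060: Sat (+2)  2061: Sun (+1)  2062: Mon (+1)  2063: Tue (+1)  2064: Thu (+2)
  2065: Fri (+1)  2066: Sat (+1)  2067: Sun (+1)  2068: Tue (+2)
Wednesday years: 2019, 2024, 2030, 2041, 2047, 2052, 2058 — 7 in total.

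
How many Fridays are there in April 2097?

4

April 2097 has 30 days and begins on Monday.
The first Friday is April 5.
Fridays fall on 5, 12, 19, 26 — that's 4.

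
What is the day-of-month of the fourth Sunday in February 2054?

22

February 1, 2054 is a Sunday, so the first Sunday is the 1st.
The fourth Sunday is 1 + 21 = 22.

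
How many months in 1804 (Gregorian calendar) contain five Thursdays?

4

A month of length L has five Thursdays iff its first Thursday is on day ≤ L−28 (so day 1–3 in a 31-day month, 1–2 in a 30-day month, day 1 in a leap February).
Checking each month of 1804: Jan starts Sun (31d); Feb starts Wed (29d); Mar starts Thu (31d) ✓; Apr starts Sun (30d); May starts Tue (31d) ✓; Jun starts Fri (30d); Jul starts Sun (31d); Aug starts Wed (31d) ✓; Sep starts Sat (30d); Oct starts Mon (31d); Nov starts Thu (30d) ✓; Dec starts Sat (31d).
Five-Thursday months: March, May, August, November → 4.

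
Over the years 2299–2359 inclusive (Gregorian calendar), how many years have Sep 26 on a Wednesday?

9

Track Sep 26's weekday year by year (advancing +1, or +2 across a Feb 29):
  2299: Tue  2300: Wed (+1) ✓  2301: Thu (+1)  2302: Fri (+1)  2303: Sat (+1)
  2304: Mon (+2)  2305: Tue (+1)  2306: Wed (+1) ✓  2307: Thu (+1)  2308: Sat (+2)
  2309: Sun (+1)  2310: Mon (+1)  2311: Tue (+1)  2312: Thu (+2)  … (33 more years) …
  2346: Thu (+1)  2347: Fri (+1)  2348: Sun (+2)  2349: Mon (+1)  2350: Tue (+1)
  2351: Wed (+1) ✓  2352: Fri (+2)  2353: Sat (+1)  2354: Sun (+1)  2355: Mon (+1)
  2356: Wed (+2) ✓  2357: Thu (+1)  2358: Fri (+1)  2359: Sat (+1)
Wednesday years: 2300, 2306, 2317, 2323, 2328, 2334, 2345, 2351, 2356 — 9 in total.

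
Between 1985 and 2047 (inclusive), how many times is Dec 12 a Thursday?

Track Dec 12's weekday year by year (advancing +1, or +2 across a Feb 29):
  1985: Thu ✓  1986: Fri (+1)  1987: Sat (+1)  1988: Mon (+2)  1989: Tue (+1)
  1990: Wed (+1)  1991: Thu (+1) ✓  1992: Sat (+2)  1993: Sun (+1)  1994: Mon (+1)
  1995: Tue (+1)  1996: Thu (+2) ✓  1997: Fri (+1)  1998: Sat (+1)  … (35 more years) …
  2034: Tue (+1)  2035: Wed (+1)  2036: Fri (+2)  2037: Sat (+1)  2038: Sun (+1)
  2039: Mon (+1)  2040: Wed (+2)  2041: Thu (+1) ✓  2042: Fri (+1)  2043: Sat (+1)
  2044: Mon (+2)  2045: Tue (+1)  2046: Wed (+1)  2047: Thu (+1) ✓
Thursday years: 1985, 1991, 1996, 2002, 2013, 2019, 2024, 2030, 2041, 2047 — 10 in total.

10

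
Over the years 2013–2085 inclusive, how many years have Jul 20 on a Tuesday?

10

Track Jul 20's weekday year by year (advancing +1, or +2 across a Feb 29):
  2013: Sat  2014: Sun (+1)  2015: Mon (+1)  2016: Wed (+2)  2017: Thu (+1)
  2018: Fri (+1)  2019: Sat (+1)  2020: Mon (+2)  2021: Tue (+1) ✓  2022: Wed (+1)
  2023: Thu (+1)  2024: Sat (+2)  2025: Sun (+1)  2026: Mon (+1)  … (45 more years) …
  2072: Wed (+2)  2073: Thu (+1)  2074: Fri (+1)  2075: Sat (+1)  2076: Mon (+2)
  2077: Tue (+1) ✓  2078: Wed (+1)  2079: Thu (+1)  2080: Sat (+2)  2081: Sun (+1)
  2082: Mon (+1)  2083: Tue (+1) ✓  2084: Thu (+2)  2085: Fri (+1)
Tuesday years: 2021, 2027, 2032, 2038, 2049, 2055, 2060, 2066, 2077, 2083 — 10 in total.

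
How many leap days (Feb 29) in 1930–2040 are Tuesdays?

4

Leap years in 1930–2040: 28 of them.
Feb 29 weekday advances by 5 (mod 7) from one leap year to the next four years later (or differs when a century non-leap intervenes).
Leap-day weekdays: 1932:Mon 1936:Sat 1940:Thu 1944:Tue✓ 1948:Sun 1952:Fri 1956:Wed 1960:Mon 1964:Sat 1968:Thu 1972:Tue✓ 1976:Sun 1980:Fri 1984:Wed 1988:Mon 1992:Sat 1996:Thu 2000:Tue✓ 2004:Sun 2008:Fri 2012:Wed 2016:Mon 2020:Sat 2024:Thu 2028:Tue✓ 2032:Sun 2036:Fri 2040:Wed
Tuesday: 1944, 1972, 2000, 2028 → 4.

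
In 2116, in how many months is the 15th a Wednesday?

3

Check the 15th of each month of 2116: Jan 15: Wed, Feb 15: Sat, Mar 15: Sun, Apr 15: Wed, May 15: Fri, Jun 15: Mon, Jul 15: Wed, Aug 15: Sat, Sep 15: Tue, Oct 15: Thu, Nov 15: Sun, Dec 15: Tue.
Wednesday occurs in January, April, July — 3 months.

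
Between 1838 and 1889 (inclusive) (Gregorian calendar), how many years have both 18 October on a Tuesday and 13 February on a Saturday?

1

Check each year's weekday for 18 October and 13 February:
  1838: Thu/Tue  1839: Fri/Wed  1840: Sun/Thu  1841: Mon/Sat  1842: Tue/Sun  1843: Wed/Mon  1844: Fri/Tue  1845: Sat/Thu  1846: Sun/Fri  1847: Mon/Sat  1848: Wed/Sun  1849: Thu/Tue  1850: Fri/Wed  1851: Sat/Thu  …(24 more)…  1876: Wed/Sun  1877: Thu/Tue  1878: Fri/Wed  1879: Sat/Thu  1880: Mon/Fri  1881: Tue/Sun  1882: Wed/Mon  1883: Thu/Tue  1884: Sat/Wed  1885: Sun/Fri  1886: Mon/Sat  1887: Tue/Sun  1888: Thu/Mon  1889: Fri/Wed
Both conditions hold in: 1864 — 1.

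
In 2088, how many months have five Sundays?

A month of length L has five Sundays iff its first Sunday is on day ≤ L−28 (so day 1–3 in a 31-day month, 1–2 in a 30-day month, day 1 in a leap February).
Checking each month of 2088: Jan starts Thu (31d); Feb starts Sun (29d) ✓; Mar starts Mon (31d); Apr starts Thu (30d); May starts Sat (31d) ✓; Jun starts Tue (30d); Jul starts Thu (31d); Aug starts Sun (31d) ✓; Sep starts Wed (30d); Oct starts Fri (31d) ✓; Nov starts Mon (30d); Dec starts Wed (31d).
Five-Sunday months: February, May, August, October → 4.

4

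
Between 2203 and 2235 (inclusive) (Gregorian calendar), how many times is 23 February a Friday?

4

Track 23 February's weekday year by year (advancing +1, or +2 across a Feb 29):
  2203: Wed  2204: Thu (+1)  2205: Sat (+2)  2206: Sun (+1)  2207: Mon (+1)
  2208: Tue (+1)  2209: Thu (+2)  2210: Fri (+1) ✓  2211: Sat (+1)  2212: Sun (+1)
  2213: Tue (+2)  2214: Wed (+1)  2215: Thu (+1)  2216: Fri (+1) ✓  … (5 more years) …
  2222: Sat (+1)  2223: Sun (+1)  2224: Mon (+1)  2225: Wed (+2)  2226: Thu (+1)
  2227: Fri (+1) ✓  2228: Sat (+1)  2229: Mon (+2)  2230: Tue (+1)  2231: Wed (+1)
  2232: Thu (+1)  2233: Sat (+2)  2234: Sun (+1)  2235: Mon (+1)
Friday years: 2210, 2216, 2221, 2227 — 4 in total.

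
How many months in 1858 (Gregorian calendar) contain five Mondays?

A month of length L has five Mondays iff its first Monday is on day ≤ L−28 (so day 1–3 in a 31-day month, 1–2 in a 30-day month, day 1 in a leap February).
Checking each month of 1858: Jan starts Fri (31d); Feb starts Mon (28d); Mar starts Mon (31d) ✓; Apr starts Thu (30d); May starts Sat (31d) ✓; Jun starts Tue (30d); Jul starts Thu (31d); Aug starts Sun (31d) ✓; Sep starts Wed (30d); Oct starts Fri (31d); Nov starts Mon (30d) ✓; Dec starts Wed (31d).
Five-Monday months: March, May, August, November → 4.

4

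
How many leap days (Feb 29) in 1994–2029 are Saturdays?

1

Leap years in 1994–2029: 9 of them.
Feb 29 weekday advances by 5 (mod 7) from one leap year to the next four years later (or differs when a century non-leap intervenes).
Leap-day weekdays: 1996:Thu 2000:Tue 2004:Sun 2008:Fri 2012:Wed 2016:Mon 2020:Sat✓ 2024:Thu 2028:Tue
Saturday: 2020 → 1.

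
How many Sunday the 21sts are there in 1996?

3

Check the 21st of each month of 1996: Jan 21: Sun, Feb 21: Wed, Mar 21: Thu, Apr 21: Sun, May 21: Tue, Jun 21: Fri, Jul 21: Sun, Aug 21: Wed, Sep 21: Sat, Oct 21: Mon, Nov 21: Thu, Dec 21: Sat.
Sunday occurs in January, April, July — 3 months.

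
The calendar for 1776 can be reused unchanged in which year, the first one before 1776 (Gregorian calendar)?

1748

Two years share a calendar iff Jan 1 falls on the same weekday and both are leap or both are common. 1776: Jan 1 is Monday, leap year.
1775: Jan 1 Sunday, common
1774: Jan 1 Saturday, common
1773: Jan 1 Friday, common
1772: Jan 1 Wednesday, leap
1771: Jan 1 Tuesday, common
1770: Jan 1 Monday, common
1769: Jan 1 Sunday, common
1768: Jan 1 Friday, leap
1767: Jan 1 Thursday, common
1766: Jan 1 Wednesday, common
1765: Jan 1 Tuesday, common
1764: Jan 1 Sunday, leap
1763: Jan 1 Saturday, common
1762: Jan 1 Friday, common
1761: Jan 1 Thursday, common
1760: Jan 1 Tuesday, leap
1759: Jan 1 Monday, common
1758: Jan 1 Sunday, common
1757: Jan 1 Saturday, common
1756: Jan 1 Thursday, leap
1755: Jan 1 Wednesday, common
1754: Jan 1 Tuesday, common
1753: Jan 1 Monday, common
1752: Jan 1 Saturday, leap
1751: Jan 1 Friday, common
1750: Jan 1 Thursday, common
1749: Jan 1 Wednesday, common
1748: Jan 1 Monday, leap
1748 matches on both conditions.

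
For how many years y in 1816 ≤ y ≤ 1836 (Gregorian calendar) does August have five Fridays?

10

August has 31 days; it has five Fridays when Friday falls among the first (month-length − 28) days — i.e. when August 1 is one of Friday/Thursday/Wednesday.
August 1 by year: 1816:Thu✓ 1817:Fri✓ 1818:Sat 1819:Sun 1820:Tue 1821:Wed✓ 1822:Thu✓ 1823:Fri✓ 1824:Sun 1825:Mon 1826:Tue 1827:Wed✓ 1828:Fri✓ 1829:Sat 1830:Sun 1831:Mon 1832:Wed✓ 1833:Thu✓ 1834:Fri✓ 1835:Sat 1836:Mon
Years with five Fridays: 1816, 1817, 1821, 1822, 1823, 1827, 1828, 1832, 1833, 1834 → 10.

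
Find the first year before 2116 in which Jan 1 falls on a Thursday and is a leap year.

Jan 1 advances by 2 weekdays after a leap year and by 1 after a common year.
2116: Jan 1 is Wednesday (leap).
2115: Tuesday
2114: Monday
2113: Sunday
2112: Friday (leap)
2111: Thursday
2110: Wednesday
2109: Tuesday
2108: Sunday (leap)
2107: Saturday
2106: Friday
2105: Thursday
2104: Tuesday (leap)
2103: Monday
2102: Sunday
2101: Saturday
2100: Friday
2099: Thursday
2098: Wednesday
2097: Tuesday
2096: Sunday (leap)
2095: Saturday
2094: Friday
2093: Thursday
2092: Tuesday (leap)
2091: Monday
2090: Sunday
2089: Saturday
2088: Thursday (leap)
2088 begins on a Thursday and is a leap year.

2088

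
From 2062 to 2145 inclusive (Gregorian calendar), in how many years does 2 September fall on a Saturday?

Track 2 September's weekday year by year (advancing +1, or +2 across a Feb 29):
  2062: Sat ✓  2063: Sun (+1)  2064: Tue (+2)  2065: Wed (+1)  2066: Thu (+1)
  2067: Fri (+1)  2068: Sun (+2)  2069: Mon (+1)  2070: Tue (+1)  2071: Wed (+1)
  2072: Fri (+2)  2073: Sat (+1) ✓  2074: Sun (+1)  2075: Mon (+1)  … (56 more years) …
  2132: Tue (+2)  2133: Wed (+1)  2134: Thu (+1)  2135: Fri (+1)  2136: Sun (+2)
  2137: Mon (+1)  2138: Tue (+1)  2139: Wed (+1)  2140: Fri (+2)  2141: Sat (+1) ✓
  2142: Sun (+1)  2143: Mon (+1)  2144: Wed (+2)  2145: Thu (+1)
Saturday years: 2062, 2073, 2079, 2084, 2090, 2102, 2113, 2119, 2124, 2130, 2141 — 11 in total.

11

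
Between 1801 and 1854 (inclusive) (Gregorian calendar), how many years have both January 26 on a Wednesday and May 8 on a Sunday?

Check each year's weekday for January 26 and May 8:
  1801: Mon/Fri  1802: Tue/Sat  1803: Wed/Sun ✓  1804: Thu/Tue  1805: Sat/Wed  1806: Sun/Thu  1807: Mon/Fri  1808: Tue/Sun  1809: Thu/Mon  1810: Fri/Tue  1811: Sat/Wed  1812: Sun/Fri  1813: Tue/Sat  1814: Wed/Sun ✓  …(26 more)…  1841: Tue/Sat  1842: Wed/Sun ✓  1843: Thu/Mon  1844: Fri/Wed  1845: Sun/Thu  1846: Mon/Fri  1847: Tue/Sat  1848: Wed/Mon  1849: Fri/Tue  1850: Sat/Wed  1851: Sun/Thu  1852: Mon/Sat  1853: Wed/Sun ✓  1854: Thu/Mon
Both conditions hold in: 1803, 1814, 1825, 1831, 1842, 1853 — 6.

6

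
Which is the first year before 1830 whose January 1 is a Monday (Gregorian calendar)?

1827

Jan 1 advances by 2 weekdays after a leap year and by 1 after a common year.
1830: Jan 1 is Friday.
1829: Thursday
1828: Tuesday (leap)
1827: Monday
1827 begins on a Monday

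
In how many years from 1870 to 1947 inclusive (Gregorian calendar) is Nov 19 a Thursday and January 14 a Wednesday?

8

Check each year's weekday for Nov 19 and January 14:
  1870: Sat/Fri  1871: Sun/Sat  1872: Tue/Sun  1873: Wed/Tue  1874: Thu/Wed ✓  1875: Fri/Thu  1876: Sun/Fri  1877: Mon/Sun  1878: Tue/Mon  1879: Wed/Tue  1880: Fri/Wed  1881: Sat/Fri  1882: Sun/Sat  1883: Mon/Sun  …(50 more)…  1934: Mon/Sun  1935: Tue/Mon  1936: Thu/Tue  1937: Fri/Thu  1938: Sat/Fri  1939: Sun/Sat  1940: Tue/Sun  1941: Wed/Tue  1942: Thu/Wed ✓  1943: Fri/Thu  1944: Sun/Fri  1945: Mon/Sun  1946: Tue/Mon  1947: Wed/Tue
Both conditions hold in: 1874, 1885, 1891, 1903, 1914, 1925, 1931, 1942 — 8.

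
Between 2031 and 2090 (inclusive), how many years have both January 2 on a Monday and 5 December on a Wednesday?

2

Check each year's weekday for January 2 and 5 December:
  2031: Thu/Fri  2032: Fri/Sun  2033: Sun/Mon  2034: Mon/Tue  2035: Tue/Wed  2036: Wed/Fri  2037: Fri/Sat  2038: Sat/Sun  2039: Sun/Mon  2040: Mon/Wed ✓  2041: Wed/Thu  2042: Thu/Fri  2043: Fri/Sat  2044: Sat/Mon  …(32 more)…  2077: Sat/Sun  2078: Sun/Mon  2079: Mon/Tue  2080: Tue/Thu  2081: Thu/Fri  2082: Fri/Sat  2083: Sat/Sun  2084: Sun/Tue  2085: Tue/Wed  2086: Wed/Thu  2087: Thu/Fri  2088: Fri/Sun  2089: Sun/Mon  2090: Mon/Tue
Both conditions hold in: 2040, 2068 — 2.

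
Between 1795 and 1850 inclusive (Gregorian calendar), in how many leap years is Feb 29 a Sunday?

1

Leap years in 1795–1850: 13 of them.
Feb 29 weekday advances by 5 (mod 7) from one leap year to the next four years later (or differs when a century non-leap intervenes).
Leap-day weekdays: 1796:Mon 1804:Wed 1808:Mon 1812:Sat 1816:Thu 1820:Tue 1824:Sun✓ 1828:Fri 1832:Wed 1836:Mon 1840:Sat 1844:Thu 1848:Tue
Sunday: 1824 → 1.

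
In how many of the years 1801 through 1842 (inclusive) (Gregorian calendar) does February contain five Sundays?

February has 28 days (29 in leap years); it has five Sundays when Sunday falls among the first (month-length − 28) days — i.e. when February 1 is Sunday in a leap year (never in a common year).
February 1 by year: 1801:Sun 1802:Mon 1803:Tue 1804:Wed 1805:Fri 1806:Sat 1807:Sun 1808:Mon 1809:Wed 1810:Thu 1811:Fri 1812:Sat 1813:Mon 1814:Tue 1815:Wed …(12 more)… 1828:Fri 1829:Sun 1830:Mon 1831:Tue 1832:Wed 1833:Fri 1834:Sat 1835:Sun 1836:Mon 1837:Wed 1838:Thu 1839:Fri 1840:Sat 1841:Mon 1842:Tue
Years with five Sundays: 1824 → 1.

1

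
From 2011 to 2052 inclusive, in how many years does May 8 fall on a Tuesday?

6

Track May 8's weekday year by year (advancing +1, or +2 across a Feb 29):
  2011: Sun  2012: Tue (+2) ✓  2013: Wed (+1)  2014: Thu (+1)  2015: Fri (+1)
  2016: Sun (+2)  2017: Mon (+1)  2018: Tue (+1) ✓  2019: Wed (+1)  2020: Fri (+2)
  2021: Sat (+1)  2022: Sun (+1)  2023: Mon (+1)  2024: Wed (+2)  … (14 more years) …
  2039: Sun (+1)  2040: Tue (+2) ✓  2041: Wed (+1)  2042: Thu (+1)  2043: Fri (+1)
  2044: Sun (+2)  2045: Mon (+1)  2046: Tue (+1) ✓  2047: Wed (+1)  2048: Fri (+2)
  2049: Sat (+1)  2050: Sun (+1)  2051: Mon (+1)  2052: Wed (+2)
Tuesday years: 2012, 2018, 2029, 2035, 2040, 2046 — 6 in total.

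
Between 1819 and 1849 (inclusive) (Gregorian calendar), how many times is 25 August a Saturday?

Track 25 August's weekday year by year (advancing +1, or +2 across a Feb 29):
  1819: Wed  1820: Fri (+2)  1821: Sat (+1) ✓  1822: Sun (+1)  1823: Mon (+1)
  1824: Wed (+2)  1825: Thu (+1)  1826: Fri (+1)  1827: Sat (+1) ✓  1828: Mon (+2)
  1829: Tue (+1)  1830: Wed (+1)  1831: Thu (+1)  1832: Sat (+2) ✓  … (3 more years) …
  1836: Thu (+2)  1837: Fri (+1)  1838: Sat (+1) ✓  1839: Sun (+1)  1840: Tue (+2)
  1841: Wed (+1)  1842: Thu (+1)  1843: Fri (+1)  1844: Sun (+2)  1845: Mon (+1)
  1846: Tue (+1)  1847: Wed (+1)  1848: Fri (+2)  1849: Sat (+1) ✓
Saturday years: 1821, 1827, 1832, 1838, 1849 — 5 in total.

5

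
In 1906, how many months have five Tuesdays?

4

A month of length L has five Tuesdays iff its first Tuesday is on day ≤ L−28 (so day 1–3 in a 31-day month, 1–2 in a 30-day month, day 1 in a leap February).
Checking each month of 1906: Jan starts Mon (31d) ✓; Feb starts Thu (28d); Mar starts Thu (31d); Apr starts Sun (30d); May starts Tue (31d) ✓; Jun starts Fri (30d); Jul starts Sun (31d) ✓; Aug starts Wed (31d); Sep starts Sat (30d); Oct starts Mon (31d) ✓; Nov starts Thu (30d); Dec starts Sat (31d).
Five-Tuesday months: January, May, July, October → 4.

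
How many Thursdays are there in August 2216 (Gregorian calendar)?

5

August 2216 has 31 days and begins on Thursday.
The first Thursday is August 1.
Thursdays fall on 1, 8, 15, 22, 29 — that's 5.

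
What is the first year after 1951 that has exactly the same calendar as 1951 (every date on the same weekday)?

Two years share a calendar iff Jan 1 falls on the same weekday and both are leap or both are common. 1951: Jan 1 is Monday, common year.
1952: Jan 1 Tuesday, leap
1953: Jan 1 Thursday, common
1954: Jan 1 Friday, common
1955: Jan 1 Saturday, common
1956: Jan 1 Sunday, leap
1957: Jan 1 Tuesday, common
1958: Jan 1 Wednesday, common
1959: Jan 1 Thursday, common
1960: Jan 1 Friday, leap
1961: Jan 1 Sunday, common
1962: Jan 1 Monday, common
1962 matches on both conditions.

1962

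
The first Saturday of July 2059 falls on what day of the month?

5

July 1, 2059 is a Tuesday, so the first Saturday is the 5th.
The first Saturday is 5 + 0 = 5.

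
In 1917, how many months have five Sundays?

A month of length L has five Sundays iff its first Sunday is on day ≤ L−28 (so day 1–3 in a 31-day month, 1–2 in a 30-day month, day 1 in a leap February).
Checking each month of 1917: Jan starts Mon (31d); Feb starts Thu (28d); Mar starts Thu (31d); Apr starts Sun (30d) ✓; May starts Tue (31d); Jun starts Fri (30d); Jul starts Sun (31d) ✓; Aug starts Wed (31d); Sep starts Sat (30d) ✓; Oct starts Mon (31d); Nov starts Thu (30d); Dec starts Sat (31d) ✓.
Five-Sunday months: April, July, September, December → 4.

4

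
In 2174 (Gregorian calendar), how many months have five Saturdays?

5

A month of length L has five Saturdays iff its first Saturday is on day ≤ L−28 (so day 1–3 in a 31-day month, 1–2 in a 30-day month, day 1 in a leap February).
Checking each month of 2174: Jan starts Sat (31d) ✓; Feb starts Tue (28d); Mar starts Tue (31d); Apr starts Fri (30d) ✓; May starts Sun (31d); Jun starts Wed (30d); Jul starts Fri (31d) ✓; Aug starts Mon (31d); Sep starts Thu (30d); Oct starts Sat (31d) ✓; Nov starts Tue (30d); Dec starts Thu (31d) ✓.
Five-Saturday months: January, April, July, October, December → 5.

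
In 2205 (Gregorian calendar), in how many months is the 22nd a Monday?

Check the 22nd of each month of 2205: Jan 22: Tue, Feb 22: Fri, Mar 22: Fri, Apr 22: Mon, May 22: Wed, Jun 22: Sat, Jul 22: Mon, Aug 22: Thu, Sep 22: Sun, Oct 22: Tue, Nov 22: Fri, Dec 22: Sun.
Monday occurs in April, July — 2 months.

2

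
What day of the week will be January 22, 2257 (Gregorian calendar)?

January 1, 2257 is a Thursday.
January 22 is day 22 of the year, i.e. 21 days after Jan 1.
21 mod 7 = 0, so advance 0 weekdays from Thursday: Thursday.

Thursday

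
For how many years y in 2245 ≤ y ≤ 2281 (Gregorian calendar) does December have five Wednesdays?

December has 31 days; it has five Wednesdays when Wednesday falls among the first (month-length − 28) days — i.e. when December 1 is one of Wednesday/Tuesday/Monday.
December 1 by year: 2245:Mon✓ 2246:Tue✓ 2247:Wed✓ 2248:Fri 2249:Sat 2250:Sun 2251:Mon✓ 2252:Wed✓ 2253:Thu 2254:Fri 2255:Sat 2256:Mon✓ 2257:Tue✓ 2258:Wed✓ 2259:Thu …(7 more)… 2267:Sun 2268:Tue✓ 2269:Wed✓ 2270:Thu 2271:Fri 2272:Sun 2273:Mon✓ 2274:Tue✓ 2275:Wed✓ 2276:Fri 2277:Sat 2278:Sun 2279:Mon✓ 2280:Wed✓ 2281:Thu
Years with five Wednesdays: 2245, 2246, 2247, 2251, 2252, 2256, 2257, 2258, 2262, 2263, 2268, 2269, 2273, 2274, 2275, 2279, 2280 → 17.

17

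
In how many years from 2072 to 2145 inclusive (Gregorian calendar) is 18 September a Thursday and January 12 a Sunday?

7

Check each year's weekday for 18 September and January 12:
  2072: Sun/Tue  2073: Mon/Thu  2074: Tue/Fri  2075: Wed/Sat  2076: Fri/Sun  2077: Sat/Tue  2078: Sun/Wed  2079: Mon/Thu  2080: Wed/Fri  2081: Thu/Sun ✓  2082: Fri/Mon  2083: Sat/Tue  2084: Mon/Wed  2085: Tue/Fri  …(46 more)…  2132: Thu/Sat  2133: Fri/Mon  2134: Sat/Tue  2135: Sun/Wed  2136: Tue/Thu  2137: Wed/Sat  2138: Thu/Sun ✓  2139: Fri/Mon  2140: Sun/Tue  2141: Mon/Thu  2142: Tue/Fri  2143: Wed/Sat  2144: Fri/Sun  2145: Sat/Tue
Both conditions hold in: 2081, 2087, 2098, 2110, 2121, 2127, 2138 — 7.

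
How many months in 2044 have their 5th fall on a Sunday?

1

Check the 5th of each month of 2044: Jan 5: Tue, Feb 5: Fri, Mar 5: Sat, Apr 5: Tue, May 5: Thu, Jun 5: Sun, Jul 5: Tue, Aug 5: Fri, Sep 5: Mon, Oct 5: Wed, Nov 5: Sat, Dec 5: Mon.
Sunday occurs in June — 1 month.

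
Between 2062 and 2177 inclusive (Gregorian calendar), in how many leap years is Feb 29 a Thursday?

Leap years in 2062–2177: 28 of them.
Feb 29 weekday advances by 5 (mod 7) from one leap year to the next four years later (or differs when a century non-leap intervenes).
Leap-day weekdays: 2064:Fri 2068:Wed 2072:Mon 2076:Sat 2080:Thu✓ 2084:Tue 2088:Sun 2092:Fri 2096:Wed 2104:Fri 2108:Wed 2112:Mon 2116:Sat 2120:Thu✓ 2124:Tue 2128:Sun 2132:Fri 2136:Wed 2140:Mon 2144:Sat 2148:Thu✓ 2152:Tue 2156:Sun 2160:Fri 2164:Wed 2168:Mon 2172:Sat 2176:Thu✓
Thursday: 2080, 2120, 2148, 2176 → 4.

4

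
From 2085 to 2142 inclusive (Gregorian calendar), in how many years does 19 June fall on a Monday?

7

Track 19 June's weekday year by year (advancing +1, or +2 across a Feb 29):
  2085: Tue  2086: Wed (+1)  2087: Thu (+1)  2088: Sat (+2)  2089: Sun (+1)
  2090: Mon (+1) ✓  2091: Tue (+1)  2092: Thu (+2)  2093: Fri (+1)  2094: Sat (+1)
  2095: Sun (+1)  2096: Tue (+2)  2097: Wed (+1)  2098: Thu (+1)  … (30 more years) …
  2129: Sun (+1)  2130: Mon (+1) ✓  2131: Tue (+1)  2132: Thu (+2)  2133: Fri (+1)
  2134: Sat (+1)  2135: Sun (+1)  2136: Tue (+2)  2137: Wed (+1)  2138: Thu (+1)
  2139: Fri (+1)  2140: Sun (+2)  2141: Mon (+1) ✓  2142: Tue (+1)
Monday years: 2090, 2102, 2113, 2119, 2124, 2130, 2141 — 7 in total.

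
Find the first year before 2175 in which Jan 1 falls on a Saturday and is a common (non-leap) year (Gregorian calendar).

2174

Jan 1 advances by 2 weekdays after a leap year and by 1 after a common year.
2175: Jan 1 is Sunday.
2174: Saturday
2174 begins on a Saturday and is a common year.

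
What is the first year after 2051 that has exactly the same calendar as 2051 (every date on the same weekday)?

Two years share a calendar iff Jan 1 falls on the same weekday and both are leap or both are common. 2051: Jan 1 is Sunday, common year.
2052: Jan 1 Monday, leap
2053: Jan 1 Wednesday, common
2054: Jan 1 Thursday, common
2055: Jan 1 Friday, common
2056: Jan 1 Saturday, leap
2057: Jan 1 Monday, common
2058: Jan 1 Tuesday, common
2059: Jan 1 Wednesday, common
2060: Jan 1 Thursday, leap
2061: Jan 1 Saturday, common
2062: Jan 1 Sunday, common
2062 matches on both conditions.

2062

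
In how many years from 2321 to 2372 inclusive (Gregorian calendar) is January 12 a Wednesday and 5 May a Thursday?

Check each year's weekday for January 12 and 5 May:
  2321: Wed/Thu ✓  2322: Thu/Fri  2323: Fri/Sat  2324: Sat/Mon  2325: Mon/Tue  2326: Tue/Wed  2327: Wed/Thu ✓  2328: Thu/Sat  2329: Sat/Sun  2330: Sun/Mon  2331: Mon/Tue  2332: Tue/Thu  2333: Thu/Fri  2334: Fri/Sat  …(24 more)…  2359: Mon/Tue  2360: Tue/Thu  2361: Thu/Fri  2362: Fri/Sat  2363: Sat/Sun  2364: Sun/Tue  2365: Tue/Wed  2366: Wed/Thu ✓  2367: Thu/Fri  2368: Fri/Sun  2369: Sun/Mon  2370: Mon/Tue  2371: Tue/Wed  2372: Wed/Fri
Both conditions hold in: 2321, 2327, 2338, 2349, 2355, 2366 — 6.

6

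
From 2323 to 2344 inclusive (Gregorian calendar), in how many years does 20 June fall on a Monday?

Track 20 June's weekday year by year (advancing +1, or +2 across a Feb 29):
  2323: Wed  2324: Fri (+2)  2325: Sat (+1)  2326: Sun (+1)  2327: Mon (+1) ✓
  2328: Wed (+2)  2329: Thu (+1)  2330: Fri (+1)  2331: Sat (+1)  2332: Mon (+2) ✓
  2333: Tue (+1)  2334: Wed (+1)  2335: Thu (+1)  2336: Sat (+2)  2337: Sun (+1)
  2338: Mon (+1) ✓  2339: Tue (+1)  2340: Thu (+2)  2341: Fri (+1)  2342: Sat (+1)
  2343: Sun (+1)  2344: Tue (+2)
Monday years: 2327, 2332, 2338 — 3 in total.

3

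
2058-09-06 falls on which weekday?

January 1, 2058 is a Tuesday.
September 6 is day 249 of the year, i.e. 248 days after Jan 1.
248 mod 7 = 3, so advance 3 weekdays from Tuesday: Friday.

Friday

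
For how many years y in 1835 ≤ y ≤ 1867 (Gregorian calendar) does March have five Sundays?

14

March has 31 days; it has five Sundays when Sunday falls among the first (month-length − 28) days — i.e. when March 1 is one of Sunday/Saturday/Friday.
March 1 by year: 1835:Sun✓ 1836:Tue 1837:Wed 1838:Thu 1839:Fri✓ 1840:Sun✓ 1841:Mon 1842:Tue 1843:Wed 1844:Fri✓ 1845:Sat✓ 1846:Sun✓ 1847:Mon 1848:Wed 1849:Thu …(3 more)… 1853:Tue 1854:Wed 1855:Thu 1856:Sat✓ 1857:Sun✓ 1858:Mon 1859:Tue 1860:Thu 1861:Fri✓ 1862:Sat✓ 1863:Sun✓ 1864:Tue 1865:Wed 1866:Thu 1867:Fri✓
Years with five Sundays: 1835, 1839, 1840, 1844, 1845, 1846, 1850, 1851, 1856, 1857, 1861, 1862, 1863, 1867 → 14.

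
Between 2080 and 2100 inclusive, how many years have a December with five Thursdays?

9

December has 31 days; it has five Thursdays when Thursday falls among the first (month-length − 28) days — i.e. when December 1 is one of Thursday/Wednesday/Tuesday.
December 1 by year: 2080:Sun 2081:Mon 2082:Tue✓ 2083:Wed✓ 2084:Fri 2085:Sat 2086:Sun 2087:Mon 2088:Wed✓ 2089:Thu✓ 2090:Fri 2091:Sat 2092:Mon 2093:Tue✓ 2094:Wed✓ 2095:Thu✓ 2096:Sat 2097:Sun 2098:Mon 2099:Tue✓ 2100:Wed✓
Years with five Thursdays: 2082, 2083, 2088, 2089, 2093, 2094, 2095, 2099, 2100 → 9.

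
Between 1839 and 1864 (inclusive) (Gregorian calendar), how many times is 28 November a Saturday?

4

Track 28 November's weekday year by year (advancing +1, or +2 across a Feb 29):
  1839: Thu  1840: Sat (+2) ✓  1841: Sun (+1)  1842: Mon (+1)  1843: Tue (+1)
  1844: Thu (+2)  1845: Fri (+1)  1846: Sat (+1) ✓  1847: Sun (+1)  1848: Tue (+2)
  1849: Wed (+1)  1850: Thu (+1)  1851: Fri (+1)  1852: Sun (+2)  1853: Mon (+1)
  1854: Tue (+1)  1855: Wed (+1)  1856: Fri (+2)  1857: Sat (+1) ✓  1858: Sun (+1)
  1859: Mon (+1)  1860: Wed (+2)  1861: Thu (+1)  1862: Fri (+1)  1863: Sat (+1) ✓
  1864: Mon (+2)
Saturday years: 1840, 1846, 1857, 1863 — 4 in total.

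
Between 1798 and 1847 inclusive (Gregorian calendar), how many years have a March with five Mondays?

22

March has 31 days; it has five Mondays when Monday falls among the first (month-length − 28) days — i.e. when March 1 is one of Monday/Sunday/Saturday.
March 1 by year: 1798:Thu 1799:Fri 1800:Sat✓ 1801:Sun✓ 1802:Mon✓ 1803:Tue 1804:Thu 1805:Fri 1806:Sat✓ 1807:Sun✓ 1808:Tue 1809:Wed 1810:Thu 1811:Fri 1812:Sun✓ …(20 more)… 1833:Fri 1834:Sat✓ 1835:Sun✓ 1836:Tue 1837:Wed 1838:Thu 1839:Fri 1840:Sun✓ 1841:Mon✓ 1842:Tue 1843:Wed 1844:Fri 1845:Sat✓ 1846:Sun✓ 1847:Mon✓
Years with five Mondays: 1800, 1801, 1802, 1806, 1807, 1812, 1813, 1817, 1818, 1819, 1823, 1824, 1828, 1829, 1830, 1834, 1835, 1840, 1841, 1845, 1846, 1847 → 22.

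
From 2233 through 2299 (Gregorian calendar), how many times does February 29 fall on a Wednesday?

Leap years in 2233–2299: 16 of them.
Feb 29 weekday advances by 5 (mod 7) from one leap year to the next four years later (or differs when a century non-leap intervenes).
Leap-day weekdays: 2236:Mon 2240:Sat 2244:Thu 2248:Tue 2252:Sun 2256:Fri 2260:Wed✓ 2264:Mon 2268:Sat 2272:Thu 2276:Tue 2280:Sun 2284:Fri 2288:Wed✓ 2292:Mon 2296:Sat
Wednesday: 2260, 2288 → 2.

2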